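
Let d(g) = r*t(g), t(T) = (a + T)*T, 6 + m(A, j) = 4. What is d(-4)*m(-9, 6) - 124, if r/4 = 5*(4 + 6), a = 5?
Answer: 1476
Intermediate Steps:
m(A, j) = -2 (m(A, j) = -6 + 4 = -2)
t(T) = T*(5 + T) (t(T) = (5 + T)*T = T*(5 + T))
r = 200 (r = 4*(5*(4 + 6)) = 4*(5*10) = 4*50 = 200)
d(g) = 200*g*(5 + g) (d(g) = 200*(g*(5 + g)) = 200*g*(5 + g))
d(-4)*m(-9, 6) - 124 = (200*(-4)*(5 - 4))*(-2) - 124 = (200*(-4)*1)*(-2) - 124 = -800*(-2) - 124 = 1600 - 124 = 1476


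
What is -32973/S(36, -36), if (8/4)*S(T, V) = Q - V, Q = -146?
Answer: 32973/55 ≈ 599.51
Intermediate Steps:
S(T, V) = -73 - V/2 (S(T, V) = (-146 - V)/2 = -73 - V/2)
-32973/S(36, -36) = -32973/(-73 - ½*(-36)) = -32973/(-73 + 18) = -32973/(-55) = -32973*(-1/55) = 32973/55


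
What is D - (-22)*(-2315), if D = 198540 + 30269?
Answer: 177879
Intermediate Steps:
D = 228809
D - (-22)*(-2315) = 228809 - (-22)*(-2315) = 228809 - 1*50930 = 228809 - 50930 = 177879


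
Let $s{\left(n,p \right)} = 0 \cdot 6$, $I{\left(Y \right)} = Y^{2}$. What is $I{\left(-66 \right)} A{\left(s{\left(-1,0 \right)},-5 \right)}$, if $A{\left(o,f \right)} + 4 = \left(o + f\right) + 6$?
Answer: $-13068$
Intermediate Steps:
$s{\left(n,p \right)} = 0$
$A{\left(o,f \right)} = 2 + f + o$ ($A{\left(o,f \right)} = -4 + \left(\left(o + f\right) + 6\right) = -4 + \left(\left(f + o\right) + 6\right) = -4 + \left(6 + f + o\right) = 2 + f + o$)
$I{\left(-66 \right)} A{\left(s{\left(-1,0 \right)},-5 \right)} = \left(-66\right)^{2} \left(2 - 5 + 0\right) = 4356 \left(-3\right) = -13068$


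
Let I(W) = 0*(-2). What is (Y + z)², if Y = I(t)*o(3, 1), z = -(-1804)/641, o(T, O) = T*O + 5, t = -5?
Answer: 3254416/410881 ≈ 7.9206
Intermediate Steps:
o(T, O) = 5 + O*T (o(T, O) = O*T + 5 = 5 + O*T)
I(W) = 0
z = 1804/641 (z = -(-1804)/641 = -2*(-902/641) = 1804/641 ≈ 2.8144)
Y = 0 (Y = 0*(5 + 1*3) = 0*(5 + 3) = 0*8 = 0)
(Y + z)² = (0 + 1804/641)² = (1804/641)² = 3254416/410881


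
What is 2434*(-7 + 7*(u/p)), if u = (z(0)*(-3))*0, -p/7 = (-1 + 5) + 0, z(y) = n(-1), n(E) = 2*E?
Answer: -17038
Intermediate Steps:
z(y) = -2 (z(y) = 2*(-1) = -2)
p = -28 (p = -7*((-1 + 5) + 0) = -7*(4 + 0) = -7*4 = -28)
u = 0 (u = -2*(-3)*0 = 6*0 = 0)
2434*(-7 + 7*(u/p)) = 2434*(-7 + 7*(0/(-28))) = 2434*(-7 + 7*(0*(-1/28))) = 2434*(-7 + 7*0) = 2434*(-7 + 0) = 2434*(-7) = -17038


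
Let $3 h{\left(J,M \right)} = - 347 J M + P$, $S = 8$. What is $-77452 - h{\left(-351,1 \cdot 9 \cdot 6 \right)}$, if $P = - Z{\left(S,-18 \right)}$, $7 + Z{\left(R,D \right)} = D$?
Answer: $- \frac{6809419}{3} \approx -2.2698 \cdot 10^{6}$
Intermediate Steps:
$Z{\left(R,D \right)} = -7 + D$
$P = 25$ ($P = - (-7 - 18) = \left(-1\right) \left(-25\right) = 25$)
$h{\left(J,M \right)} = \frac{25}{3} - \frac{347 J M}{3}$ ($h{\left(J,M \right)} = \frac{- 347 J M + 25}{3} = \frac{25 - 347 J M}{3} = \frac{25}{3} - \frac{347 J M}{3}$)
$-77452 - h{\left(-351,1 \cdot 9 \cdot 6 \right)} = -77452 - \left(\frac{25}{3} - - 40599 \cdot 1 \cdot 9 \cdot 6\right) = -77452 - \left(\frac{25}{3} - - 40599 \cdot 9 \cdot 6\right) = -77452 - \left(\frac{25}{3} - \left(-40599\right) 54\right) = -77452 - \left(\frac{25}{3} + 2192346\right) = -77452 - \frac{6577063}{3} = - \frac{6809419}{3}$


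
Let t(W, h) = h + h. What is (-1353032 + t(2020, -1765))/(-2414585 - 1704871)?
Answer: 678281/2059728 ≈ 0.32931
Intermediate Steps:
t(W, h) = 2*h
(-1353032 + t(2020, -1765))/(-2414585 - 1704871) = (-1353032 + 2*(-1765))/(-2414585 - 1704871) = (-1353032 - 3530)/(-4119456) = -1356562*(-1/4119456) = 678281/2059728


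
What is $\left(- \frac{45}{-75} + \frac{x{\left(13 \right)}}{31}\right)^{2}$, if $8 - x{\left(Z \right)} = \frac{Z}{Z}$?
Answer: $\frac{16384}{24025} \approx 0.68196$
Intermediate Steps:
$x{\left(Z \right)} = 7$ ($x{\left(Z \right)} = 8 - \frac{Z}{Z} = 8 - 1 = 7$)
$\left(- \frac{45}{-75} + \frac{x{\left(13 \right)}}{31}\right)^{2} = \left(- \frac{45}{-75} + \frac{7}{31}\right)^{2} = \left(\left(-45\right) \left(- \frac{1}{75}\right) + 7 \cdot \frac{1}{31}\right)^{2} = \left(\frac{3}{5} + \frac{7}{31}\right)^{2} = \left(\frac{128}{155}\right)^{2} = \frac{16384}{24025}$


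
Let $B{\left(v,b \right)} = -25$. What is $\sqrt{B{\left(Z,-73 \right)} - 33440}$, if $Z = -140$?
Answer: $i \sqrt{33465} \approx 182.93 i$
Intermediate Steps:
$\sqrt{B{\left(Z,-73 \right)} - 33440} = \sqrt{-25 - 33440} = \sqrt{-33465} = i \sqrt{33465}$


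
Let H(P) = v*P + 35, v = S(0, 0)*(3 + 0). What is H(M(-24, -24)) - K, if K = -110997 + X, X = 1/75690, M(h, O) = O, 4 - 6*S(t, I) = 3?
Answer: 8403103799/75690 ≈ 1.1102e+5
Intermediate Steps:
S(t, I) = ⅙ (S(t, I) = ⅔ - ⅙*3 = ⅔ - ½ = ⅙)
v = ½ (v = (3 + 0)/6 = (⅙)*3 = ½ ≈ 0.50000)
H(P) = 35 + P/2 (H(P) = P/2 + 35 = 35 + P/2)
X = 1/75690 ≈ 1.3212e-5
K = -8401362929/75690 (K = -110997 + 1/75690 = -8401362929/75690 ≈ -1.1100e+5)
H(M(-24, -24)) - K = (35 + (½)*(-24)) - 1*(-8401362929/75690) = (35 - 12) + 8401362929/75690 = 23 + 8401362929/75690 = 8403103799/75690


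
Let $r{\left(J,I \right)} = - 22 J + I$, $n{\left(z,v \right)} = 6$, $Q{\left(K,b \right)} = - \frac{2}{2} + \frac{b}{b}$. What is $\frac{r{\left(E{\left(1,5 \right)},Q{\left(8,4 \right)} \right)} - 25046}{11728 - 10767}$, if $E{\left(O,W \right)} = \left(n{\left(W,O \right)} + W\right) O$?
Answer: $- \frac{25288}{961} \approx -26.314$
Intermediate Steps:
$Q{\left(K,b \right)} = 0$ ($Q{\left(K,b \right)} = \left(-2\right) \frac{1}{2} + 1 = -1 + 1 = 0$)
$E{\left(O,W \right)} = O \left(6 + W\right)$ ($E{\left(O,W \right)} = \left(6 + W\right) O = O \left(6 + W\right)$)
$r{\left(J,I \right)} = I - 22 J$
$\frac{r{\left(E{\left(1,5 \right)},Q{\left(8,4 \right)} \right)} - 25046}{11728 - 10767} = \frac{\left(0 - 22 \cdot 1 \left(6 + 5\right)\right) - 25046}{11728 - 10767} = \frac{\left(0 - 22 \cdot 1 \cdot 11\right) - 25046}{961} = \left(\left(0 - 242\right) - 25046\right) \frac{1}{961} = \left(-242 - 25046\right) \frac{1}{961} = \left(-25288\right) \frac{1}{961} = - \frac{25288}{961}$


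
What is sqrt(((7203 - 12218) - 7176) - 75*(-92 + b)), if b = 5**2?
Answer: I*sqrt(7166) ≈ 84.652*I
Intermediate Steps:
b = 25
sqrt(((7203 - 12218) - 7176) - 75*(-92 + b)) = sqrt(((7203 - 12218) - 7176) - 75*(-92 + 25)) = sqrt((-5015 - 7176) - 75*(-67)) = sqrt(-12191 + 5025) = sqrt(-7166) = I*sqrt(7166)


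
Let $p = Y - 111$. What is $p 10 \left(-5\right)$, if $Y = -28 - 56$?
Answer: $9750$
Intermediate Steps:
$Y = -84$ ($Y = -28 - 56 = -84$)
$p = -195$ ($p = -84 - 111 = -195$)
$p 10 \left(-5\right) = - 195 \cdot 10 \left(-5\right) = \left(-195\right) \left(-50\right) = 9750$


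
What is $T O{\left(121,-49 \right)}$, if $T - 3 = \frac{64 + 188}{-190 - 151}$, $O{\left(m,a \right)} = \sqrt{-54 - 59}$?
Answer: $\frac{771 i \sqrt{113}}{341} \approx 24.035 i$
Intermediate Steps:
$O{\left(m,a \right)} = i \sqrt{113}$ ($O{\left(m,a \right)} = \sqrt{-113} = i \sqrt{113}$)
$T = \frac{771}{341}$ ($T = 3 + \frac{64 + 188}{-190 - 151} = 3 + \frac{252}{-341} = 3 + 252 \left(- \frac{1}{341}\right) = 3 - \frac{252}{341} = \frac{771}{341} \approx 2.261$)
$T O{\left(121,-49 \right)} = \frac{771 i \sqrt{113}}{341}$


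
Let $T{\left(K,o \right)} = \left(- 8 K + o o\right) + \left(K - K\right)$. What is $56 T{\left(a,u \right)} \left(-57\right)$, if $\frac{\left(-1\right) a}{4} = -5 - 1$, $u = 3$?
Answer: $584136$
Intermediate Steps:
$a = 24$ ($a = - 4 \left(-5 - 1\right) = \left(-4\right) \left(-6\right) = 24$)
$T{\left(K,o \right)} = o^{2} - 8 K$ ($T{\left(K,o \right)} = \left(- 8 K + o^{2}\right) + 0 = \left(o^{2} - 8 K\right) + 0 = o^{2} - 8 K$)
$56 T{\left(a,u \right)} \left(-57\right) = 56 \left(3^{2} - 192\right) \left(-57\right) = 56 \left(9 - 192\right) \left(-57\right) = 56 \left(-183\right) \left(-57\right) = \left(-10248\right) \left(-57\right) = 584136$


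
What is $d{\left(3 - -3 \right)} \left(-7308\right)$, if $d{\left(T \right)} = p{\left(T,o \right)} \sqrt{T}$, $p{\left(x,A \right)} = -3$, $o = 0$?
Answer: $21924 \sqrt{6} \approx 53703.0$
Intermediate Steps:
$d{\left(T \right)} = - 3 \sqrt{T}$
$d{\left(3 - -3 \right)} \left(-7308\right) = - 3 \sqrt{3 - -3} \left(-7308\right) = - 3 \sqrt{3 + 3} \left(-7308\right) = - 3 \sqrt{6} \left(-7308\right) = 21924 \sqrt{6}$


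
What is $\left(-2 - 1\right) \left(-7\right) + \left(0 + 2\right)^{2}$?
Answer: $25$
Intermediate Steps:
$\left(-2 - 1\right) \left(-7\right) + \left(0 + 2\right)^{2} = \left(-2 - 1\right) \left(-7\right) + 2^{2} = \left(-3\right) \left(-7\right) + 4 = 21 + 4 = 25$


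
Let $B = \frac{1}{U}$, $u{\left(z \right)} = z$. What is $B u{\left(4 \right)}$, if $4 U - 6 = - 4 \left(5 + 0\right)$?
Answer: $- \frac{8}{7} \approx -1.1429$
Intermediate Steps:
$U = - \frac{7}{2}$ ($U = \frac{3}{2} + \frac{\left(-4\right) \left(5 + 0\right)}{4} = \frac{3}{2} + \frac{\left(-4\right) 5}{4} = \frac{3}{2} + \frac{1}{4} \left(-20\right) = \frac{3}{2} - 5 = - \frac{7}{2} \approx -3.5$)
$B = - \frac{2}{7}$ ($B = \frac{1}{- \frac{7}{2}} = - \frac{2}{7} \approx -0.28571$)
$B u{\left(4 \right)} = \left(- \frac{2}{7}\right) 4 = - \frac{8}{7}$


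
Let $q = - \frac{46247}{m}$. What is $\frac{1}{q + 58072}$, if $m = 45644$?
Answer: $\frac{45644}{2650592121} \approx 1.722 \cdot 10^{-5}$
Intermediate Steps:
$q = - \frac{46247}{45644} \approx -1.0132$
$\frac{1}{q + 58072} = \frac{1}{- \frac{46247}{45644} + 58072} = \frac{1}{\frac{2650592121}{45644}} = \frac{45644}{2650592121}$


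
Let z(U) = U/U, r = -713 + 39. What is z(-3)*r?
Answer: -674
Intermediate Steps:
r = -674
z(U) = 1
z(-3)*r = 1*(-674) = -674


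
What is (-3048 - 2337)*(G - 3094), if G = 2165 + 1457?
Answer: -2843280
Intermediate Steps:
G = 3622
(-3048 - 2337)*(G - 3094) = (-3048 - 2337)*(3622 - 3094) = -5385*528 = -2843280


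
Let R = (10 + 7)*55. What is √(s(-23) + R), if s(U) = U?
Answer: 4*√57 ≈ 30.199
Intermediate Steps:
R = 935 (R = 17*55 = 935)
√(s(-23) + R) = √(-23 + 935) = √912 = 4*√57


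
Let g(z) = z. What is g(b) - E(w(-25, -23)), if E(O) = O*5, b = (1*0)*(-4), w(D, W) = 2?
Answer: -10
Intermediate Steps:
b = 0 (b = 0*(-4) = 0)
E(O) = 5*O
g(b) - E(w(-25, -23)) = 0 - 5*2 = 0 - 1*10 = 0 - 10 = -10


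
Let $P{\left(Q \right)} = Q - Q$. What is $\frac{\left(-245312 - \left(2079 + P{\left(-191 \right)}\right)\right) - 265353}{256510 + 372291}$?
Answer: $- \frac{512744}{628801} \approx -0.81543$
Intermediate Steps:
$P{\left(Q \right)} = 0$
$\frac{\left(-245312 - \left(2079 + P{\left(-191 \right)}\right)\right) - 265353}{256510 + 372291} = \frac{\left(-245312 - 2079\right) - 265353}{256510 + 372291} = \frac{\left(-245312 + \left(-2079 + 0\right)\right) - 265353}{628801} = \left(\left(-245312 - 2079\right) - 265353\right) \frac{1}{628801} = \left(-247391 - 265353\right) \frac{1}{628801} = \left(-512744\right) \frac{1}{628801} = - \frac{512744}{628801}$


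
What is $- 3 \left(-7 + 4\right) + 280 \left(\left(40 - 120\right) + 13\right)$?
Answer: $-18751$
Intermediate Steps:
$- 3 \left(-7 + 4\right) + 280 \left(\left(40 - 120\right) + 13\right) = \left(-3\right) \left(-3\right) + 280 \left(-80 + 13\right) = 9 + 280 \left(-67\right) = 9 - 18760 = -18751$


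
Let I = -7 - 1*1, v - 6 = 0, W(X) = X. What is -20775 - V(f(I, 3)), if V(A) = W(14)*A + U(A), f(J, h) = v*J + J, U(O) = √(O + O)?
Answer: -19991 - 4*I*√7 ≈ -19991.0 - 10.583*I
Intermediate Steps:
v = 6 (v = 6 + 0 = 6)
U(O) = √2*√O (U(O) = √(2*O) = √2*√O)
I = -8 (I = -7 - 1 = -8)
f(J, h) = 7*J (f(J, h) = 6*J + J = 7*J)
V(A) = 14*A + √2*√A
-20775 - V(f(I, 3)) = -20775 - (14*(7*(-8)) + √2*√(7*(-8))) = -20775 - (14*(-56) + √2*√(-56)) = -20775 - (-784 + √2*(2*I*√14)) = -20775 - (-784 + 4*I*√7) = -20775 + (784 - 4*I*√7) = -19991 - 4*I*√7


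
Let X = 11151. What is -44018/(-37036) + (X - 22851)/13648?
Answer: 10464779/31591708 ≈ 0.33125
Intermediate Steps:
-44018/(-37036) + (X - 22851)/13648 = -44018/(-37036) + (11151 - 22851)/13648 = -44018*(-1/37036) - 11700*1/13648 = 22009/18518 - 2925/3412 = 10464779/31591708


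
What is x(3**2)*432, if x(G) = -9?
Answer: -3888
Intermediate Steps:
x(3**2)*432 = -9*432 = -3888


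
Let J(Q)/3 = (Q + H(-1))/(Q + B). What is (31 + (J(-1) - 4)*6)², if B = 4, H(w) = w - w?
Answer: 1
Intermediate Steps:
H(w) = 0
J(Q) = 3*Q/(4 + Q) (J(Q) = 3*((Q + 0)/(Q + 4)) = 3*(Q/(4 + Q)) = 3*Q/(4 + Q))
(31 + (J(-1) - 4)*6)² = (31 + (3*(-1)/(4 - 1) - 4)*6)² = (31 + (3*(-1)/3 - 4)*6)² = (31 + (3*(-1)*(⅓) - 4)*6)² = (31 + (-1 - 4)*6)² = (31 - 5*6)² = (31 - 30)² = 1² = 1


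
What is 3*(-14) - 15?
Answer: -57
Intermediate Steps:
3*(-14) - 15 = -42 - 15 = -57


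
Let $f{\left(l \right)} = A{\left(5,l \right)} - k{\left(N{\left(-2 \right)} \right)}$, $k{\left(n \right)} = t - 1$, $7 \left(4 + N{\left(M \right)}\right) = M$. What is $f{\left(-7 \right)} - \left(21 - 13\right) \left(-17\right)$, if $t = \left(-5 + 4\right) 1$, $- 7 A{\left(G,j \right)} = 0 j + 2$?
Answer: $\frac{964}{7} \approx 137.71$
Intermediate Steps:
$A{\left(G,j \right)} = - \frac{2}{7}$ ($A{\left(G,j \right)} = - \frac{0 j + 2}{7} = - \frac{0 + 2}{7} = \left(- \frac{1}{7}\right) 2 = - \frac{2}{7}$)
$t = -1$ ($t = \left(-1\right) 1 = -1$)
$N{\left(M \right)} = -4 + \frac{M}{7}$
$k{\left(n \right)} = -2$ ($k{\left(n \right)} = -1 - 1 = -2$)
$f{\left(l \right)} = \frac{12}{7}$ ($f{\left(l \right)} = - \frac{2}{7} - -2 = - \frac{2}{7} + 2 = \frac{12}{7}$)
$f{\left(-7 \right)} - \left(21 - 13\right) \left(-17\right) = \frac{12}{7} - \left(21 - 13\right) \left(-17\right) = \frac{12}{7} - 8 \left(-17\right) = \frac{12}{7} - -136 = \frac{12}{7} + 136 = \frac{964}{7}$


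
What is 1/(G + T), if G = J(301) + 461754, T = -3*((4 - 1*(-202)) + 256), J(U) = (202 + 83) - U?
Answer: 1/460352 ≈ 2.1723e-6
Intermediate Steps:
J(U) = 285 - U
T = -1386 (T = -3*((4 + 202) + 256) = -3*(206 + 256) = -3*462 = -1386)
G = 461738 (G = (285 - 1*301) + 461754 = (285 - 301) + 461754 = -16 + 461754 = 461738)
1/(G + T) = 1/(461738 - 1386) = 1/460352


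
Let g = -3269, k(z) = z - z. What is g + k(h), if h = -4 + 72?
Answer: -3269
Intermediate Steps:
h = 68
k(z) = 0
g + k(h) = -3269 + 0 = -3269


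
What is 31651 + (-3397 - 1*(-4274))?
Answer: 32528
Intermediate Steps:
31651 + (-3397 - 1*(-4274)) = 31651 + (-3397 + 4274) = 31651 + 877 = 32528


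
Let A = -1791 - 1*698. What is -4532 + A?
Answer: -7021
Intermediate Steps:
A = -2489 (A = -1791 - 698 = -2489)
-4532 + A = -4532 - 2489 = -7021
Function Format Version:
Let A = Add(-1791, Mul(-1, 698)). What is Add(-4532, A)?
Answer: -7021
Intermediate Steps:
A = -2489 (A = Add(-1791, -698) = -2489)
Add(-4532, A) = Add(-4532, -2489) = -7021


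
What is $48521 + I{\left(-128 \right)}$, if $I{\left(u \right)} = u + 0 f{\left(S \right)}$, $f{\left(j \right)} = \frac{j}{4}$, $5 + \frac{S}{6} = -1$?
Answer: $48393$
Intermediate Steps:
$S = -36$ ($S = -30 + 6 \left(-1\right) = -30 - 6 = -36$)
$f{\left(j \right)} = \frac{j}{4}$ ($f{\left(j \right)} = j \frac{1}{4} = \frac{j}{4}$)
$I{\left(u \right)} = u$ ($I{\left(u \right)} = u + 0 \cdot \frac{1}{4} \left(-36\right) = u + 0 \left(-9\right) = u + 0 = u$)
$48521 + I{\left(-128 \right)} = 48521 - 128 = 48393$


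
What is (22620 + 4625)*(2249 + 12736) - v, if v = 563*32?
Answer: 408248309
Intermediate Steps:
v = 18016
(22620 + 4625)*(2249 + 12736) - v = (22620 + 4625)*(2249 + 12736) - 1*18016 = 27245*14985 - 18016 = 408266325 - 18016 = 408248309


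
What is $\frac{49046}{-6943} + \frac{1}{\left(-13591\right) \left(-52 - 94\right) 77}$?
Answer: $- \frac{7493739412069}{1060821122746} \approx -7.0641$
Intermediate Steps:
$\frac{49046}{-6943} + \frac{1}{\left(-13591\right) \left(-52 - 94\right) 77} = 49046 \left(- \frac{1}{6943}\right) - \frac{1}{13591 \left(\left(-146\right) 77\right)} = - \frac{49046}{6943} - \frac{1}{13591 \left(-11242\right)} = - \frac{49046}{6943} - - \frac{1}{152790022} = - \frac{49046}{6943} + \frac{1}{152790022} = - \frac{7493739412069}{1060821122746}$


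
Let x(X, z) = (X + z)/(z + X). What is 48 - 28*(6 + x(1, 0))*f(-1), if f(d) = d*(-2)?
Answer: -344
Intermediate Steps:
f(d) = -2*d
x(X, z) = 1 (x(X, z) = (X + z)/(X + z) = 1)
48 - 28*(6 + x(1, 0))*f(-1) = 48 - 28*(6 + 1)*(-2*(-1)) = 48 - 196*2 = 48 - 28*14 = 48 - 392 = -344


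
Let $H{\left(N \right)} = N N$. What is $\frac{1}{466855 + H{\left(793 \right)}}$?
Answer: $\frac{1}{1095704} \approx 9.1266 \cdot 10^{-7}$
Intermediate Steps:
$H{\left(N \right)} = N^{2}$
$\frac{1}{466855 + H{\left(793 \right)}} = \frac{1}{466855 + 793^{2}} = \frac{1}{466855 + 628849} = \frac{1}{1095704}$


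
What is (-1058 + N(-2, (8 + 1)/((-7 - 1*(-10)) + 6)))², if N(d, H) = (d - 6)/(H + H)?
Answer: 1127844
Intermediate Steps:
N(d, H) = (-6 + d)/(2*H) (N(d, H) = (-6 + d)/((2*H)) = (-6 + d)*(1/(2*H)) = (-6 + d)/(2*H))
(-1058 + N(-2, (8 + 1)/((-7 - 1*(-10)) + 6)))² = (-1058 + (-6 - 2)/(2*(((8 + 1)/((-7 - 1*(-10)) + 6)))))² = (-1058 + (½)*(-8)/(9/((-7 + 10) + 6)))² = (-1058 + (½)*(-8)/(9/(3 + 6)))² = (-1058 + (½)*(-8)/(9/9))² = (-1058 + (½)*(-8)/(9*(⅑)))² = (-1058 + (½)*(-8)/1)² = (-1058 + (½)*1*(-8))² = (-1058 - 4)² = (-1062)² = 1127844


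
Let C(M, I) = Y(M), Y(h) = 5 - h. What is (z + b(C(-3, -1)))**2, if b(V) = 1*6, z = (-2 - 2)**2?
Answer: 484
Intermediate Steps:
C(M, I) = 5 - M
z = 16 (z = (-4)**2 = 16)
b(V) = 6
(z + b(C(-3, -1)))**2 = (16 + 6)**2 = 22**2 = 484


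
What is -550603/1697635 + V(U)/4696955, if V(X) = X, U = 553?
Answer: -517043744342/1594743040285 ≈ -0.32422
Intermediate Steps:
-550603/1697635 + V(U)/4696955 = -550603/1697635 + 553/4696955 = -517043744342/1594743040285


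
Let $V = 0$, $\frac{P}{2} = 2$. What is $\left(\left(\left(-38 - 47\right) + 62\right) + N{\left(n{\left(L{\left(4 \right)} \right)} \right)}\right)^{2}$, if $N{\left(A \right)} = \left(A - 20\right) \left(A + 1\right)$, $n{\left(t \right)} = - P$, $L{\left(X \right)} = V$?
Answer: $2401$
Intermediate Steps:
$P = 4$ ($P = 2 \cdot 2 = 4$)
$L{\left(X \right)} = 0$
$n{\left(t \right)} = -4$ ($n{\left(t \right)} = \left(-1\right) 4 = -4$)
$N{\left(A \right)} = \left(1 + A\right) \left(-20 + A\right)$ ($N{\left(A \right)} = \left(-20 + A\right) \left(1 + A\right) = \left(1 + A\right) \left(-20 + A\right)$)
$\left(\left(\left(-38 - 47\right) + 62\right) + N{\left(n{\left(L{\left(4 \right)} \right)} \right)}\right)^{2} = \left(\left(\left(-38 - 47\right) + 62\right) - \left(-56 - 16\right)\right)^{2} = \left(\left(-85 + 62\right) + \left(-20 + 16 + 76\right)\right)^{2} = \left(-23 + 72\right)^{2} = 49^{2} = 2401$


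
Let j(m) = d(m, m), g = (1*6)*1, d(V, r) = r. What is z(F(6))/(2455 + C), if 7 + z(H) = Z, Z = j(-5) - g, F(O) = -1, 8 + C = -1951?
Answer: -9/248 ≈ -0.036290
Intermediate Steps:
C = -1959 (C = -8 - 1951 = -1959)
g = 6 (g = 6*1 = 6)
j(m) = m
Z = -11 (Z = -5 - 1*6 = -5 - 6 = -11)
z(H) = -18 (z(H) = -7 - 11 = -18)
z(F(6))/(2455 + C) = -18/(2455 - 1959) = -18/496 = (1/496)*(-18) = -9/248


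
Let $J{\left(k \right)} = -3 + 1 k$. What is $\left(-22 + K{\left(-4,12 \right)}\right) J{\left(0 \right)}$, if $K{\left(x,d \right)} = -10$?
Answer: $96$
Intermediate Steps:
$J{\left(k \right)} = -3 + k$
$\left(-22 + K{\left(-4,12 \right)}\right) J{\left(0 \right)} = \left(-22 - 10\right) \left(-3 + 0\right) = \left(-32\right) \left(-3\right) = 96$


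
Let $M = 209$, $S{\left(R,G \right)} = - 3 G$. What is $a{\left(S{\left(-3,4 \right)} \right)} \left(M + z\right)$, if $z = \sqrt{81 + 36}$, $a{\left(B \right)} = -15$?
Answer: $-3135 - 45 \sqrt{13} \approx -3297.3$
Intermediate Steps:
$z = 3 \sqrt{13}$ ($z = \sqrt{117} = 3 \sqrt{13} \approx 10.817$)
$a{\left(S{\left(-3,4 \right)} \right)} \left(M + z\right) = - 15 \left(209 + 3 \sqrt{13}\right) = -3135 - 45 \sqrt{13}$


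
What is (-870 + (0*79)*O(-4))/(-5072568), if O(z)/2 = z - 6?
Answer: 145/845428 ≈ 0.00017151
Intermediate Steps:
O(z) = -12 + 2*z (O(z) = 2*(z - 6) = 2*(-6 + z) = -12 + 2*z)
(-870 + (0*79)*O(-4))/(-5072568) = (-870 + (0*79)*(-12 + 2*(-4)))/(-5072568) = (-870 + 0*(-12 - 8))*(-1/5072568) = (-870 + 0*(-20))*(-1/5072568) = (-870 + 0)*(-1/5072568) = -870*(-1/5072568) = 145/845428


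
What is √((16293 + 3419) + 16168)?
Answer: 2*√8970 ≈ 189.42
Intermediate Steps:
√((16293 + 3419) + 16168) = √(19712 + 16168) = √35880 = 2*√8970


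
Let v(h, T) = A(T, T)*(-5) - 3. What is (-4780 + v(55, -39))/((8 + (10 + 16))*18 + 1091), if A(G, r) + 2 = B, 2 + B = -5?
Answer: -4738/1703 ≈ -2.7822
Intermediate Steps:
B = -7 (B = -2 - 5 = -7)
A(G, r) = -9 (A(G, r) = -2 - 7 = -9)
v(h, T) = 42 (v(h, T) = -9*(-5) - 3 = 45 - 3 = 42)
(-4780 + v(55, -39))/((8 + (10 + 16))*18 + 1091) = (-4780 + 42)/((8 + (10 + 16))*18 + 1091) = -4738/((8 + 26)*18 + 1091) = -4738/(34*18 + 1091) = -4738/(612 + 1091) = -4738/1703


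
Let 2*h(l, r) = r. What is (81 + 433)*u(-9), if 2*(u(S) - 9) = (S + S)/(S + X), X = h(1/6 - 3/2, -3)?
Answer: 35466/7 ≈ 5066.6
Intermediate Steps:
h(l, r) = r/2
X = -3/2 (X = (1/2)*(-3) = -3/2 ≈ -1.5000)
u(S) = 9 + S/(-3/2 + S) (u(S) = 9 + ((S + S)/(S - 3/2))/2 = 9 + ((2*S)/(-3/2 + S))/2 = 9 + (2*S/(-3/2 + S))/2 = 9 + S/(-3/2 + S))
(81 + 433)*u(-9) = (81 + 433)*((-27 + 20*(-9))/(-3 + 2*(-9))) = 514*((-27 - 180)/(-3 - 18)) = 514*(-207/(-21)) = 514*(-1/21*(-207)) = 514*(69/7) = 35466/7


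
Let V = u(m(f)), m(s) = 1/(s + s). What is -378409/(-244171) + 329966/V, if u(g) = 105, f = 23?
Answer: 11515408733/3662565 ≈ 3144.1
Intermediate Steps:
m(s) = 1/(2*s)
V = 105
-378409/(-244171) + 329966/V = -378409/(-244171) + 329966/105 = -378409*(-1/244171) + 329966*(1/105) = 378409/244171 + 47138/15 = 11515408733/3662565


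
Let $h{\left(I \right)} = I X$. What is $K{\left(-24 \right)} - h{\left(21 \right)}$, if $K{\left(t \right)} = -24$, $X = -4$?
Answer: $60$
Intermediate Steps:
$h{\left(I \right)} = - 4 I$ ($h{\left(I \right)} = I \left(-4\right) = - 4 I$)
$K{\left(-24 \right)} - h{\left(21 \right)} = -24 - \left(-4\right) 21 = -24 - -84 = -24 + 84 = 60$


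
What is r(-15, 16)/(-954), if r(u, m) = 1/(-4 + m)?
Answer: -1/11448 ≈ -8.7352e-5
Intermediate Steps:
r(-15, 16)/(-954) = 1/((-4 + 16)*(-954)) = -1/954/12 = (1/12)*(-1/954) = -1/11448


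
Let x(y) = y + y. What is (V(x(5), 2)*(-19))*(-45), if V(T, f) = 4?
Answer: 3420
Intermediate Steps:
x(y) = 2*y
(V(x(5), 2)*(-19))*(-45) = (4*(-19))*(-45) = -76*(-45) = 3420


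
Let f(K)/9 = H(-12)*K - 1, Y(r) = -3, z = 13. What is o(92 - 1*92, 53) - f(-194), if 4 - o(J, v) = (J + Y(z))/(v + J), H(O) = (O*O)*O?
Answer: -159904972/53 ≈ -3.0171e+6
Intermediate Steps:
H(O) = O**3 (H(O) = O**2*O = O**3)
f(K) = -9 - 15552*K (f(K) = 9*((-12)**3*K - 1) = 9*(-1728*K - 1) = 9*(-1 - 1728*K) = -9 - 15552*K)
o(J, v) = 4 - (-3 + J)/(J + v) (o(J, v) = 4 - (J - 3)/(v + J) = 4 - (-3 + J)/(J + v))
o(92 - 1*92, 53) - f(-194) = (3 + 3*(92 - 1*92) + 4*53)/((92 - 1*92) + 53) - (-9 - 15552*(-194)) = (3 + 3*(92 - 92) + 212)/((92 - 92) + 53) - (-9 + 3017088) = (3 + 3*0 + 212)/(0 + 53) - 1*3017079 = (3 + 0 + 212)/53 - 3017079 = (1/53)*215 - 3017079 = 215/53 - 3017079 = -159904972/53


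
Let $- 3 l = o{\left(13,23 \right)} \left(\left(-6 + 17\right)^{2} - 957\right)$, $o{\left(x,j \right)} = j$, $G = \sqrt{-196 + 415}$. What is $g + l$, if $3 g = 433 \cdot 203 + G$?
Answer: $35709 + \frac{\sqrt{219}}{3} \approx 35714.0$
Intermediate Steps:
$G = \sqrt{219} \approx 14.799$
$g = \frac{87899}{3} + \frac{\sqrt{219}}{3}$ ($g = \frac{433 \cdot 203 + \sqrt{219}}{3} = \frac{87899 + \sqrt{219}}{3} = \frac{87899}{3} + \frac{\sqrt{219}}{3} \approx 29305.0$)
$l = \frac{19228}{3}$ ($l = - \frac{23 \left(\left(-6 + 17\right)^{2} - 957\right)}{3} = - \frac{23 \left(11^{2} - 957\right)}{3} = - \frac{23 \left(121 - 957\right)}{3} = - \frac{23 \left(-836\right)}{3} = \left(- \frac{1}{3}\right) \left(-19228\right) = \frac{19228}{3} \approx 6409.3$)
$g + l = \left(\frac{87899}{3} + \frac{\sqrt{219}}{3}\right) + \frac{19228}{3} = 35709 + \frac{\sqrt{219}}{3}$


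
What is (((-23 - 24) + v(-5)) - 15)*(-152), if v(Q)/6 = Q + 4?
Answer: 10336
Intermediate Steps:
v(Q) = 24 + 6*Q (v(Q) = 6*(Q + 4) = 6*(4 + Q) = 24 + 6*Q)
(((-23 - 24) + v(-5)) - 15)*(-152) = (((-23 - 24) + (24 + 6*(-5))) - 15)*(-152) = ((-47 + (24 - 30)) - 15)*(-152) = ((-47 - 6) - 15)*(-152) = (-53 - 15)*(-152) = -68*(-152) = 10336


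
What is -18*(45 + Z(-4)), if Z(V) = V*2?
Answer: -666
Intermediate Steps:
Z(V) = 2*V
-18*(45 + Z(-4)) = -18*(45 + 2*(-4)) = -18*(45 - 8) = -18*37 = -666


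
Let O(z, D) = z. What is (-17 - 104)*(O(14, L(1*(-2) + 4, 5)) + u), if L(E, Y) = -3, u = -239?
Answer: 27225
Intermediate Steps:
(-17 - 104)*(O(14, L(1*(-2) + 4, 5)) + u) = (-17 - 104)*(14 - 239) = -121*(-225) = 27225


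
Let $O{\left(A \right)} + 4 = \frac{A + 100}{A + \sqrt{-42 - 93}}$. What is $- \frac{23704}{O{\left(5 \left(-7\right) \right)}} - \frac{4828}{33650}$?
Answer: $\frac{615357618882}{148682525} - \frac{924456 i \sqrt{15}}{8837} \approx 4138.7 - 405.16 i$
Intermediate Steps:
$O{\left(A \right)} = -4 + \frac{100 + A}{A + 3 i \sqrt{15}}$ ($O{\left(A \right)} = -4 + \frac{A + 100}{A + \sqrt{-42 - 93}} = -4 + \frac{100 + A}{A + \sqrt{-135}} = -4 + \frac{100 + A}{A + 3 i \sqrt{15}}$)
$- \frac{23704}{O{\left(5 \left(-7\right) \right)}} - \frac{4828}{33650} = - \frac{23704}{\frac{1}{5 \left(-7\right) + 3 i \sqrt{15}} \left(100 - 3 \cdot 5 \left(-7\right) - 12 i \sqrt{15}\right)} - \frac{4828}{33650} = - \frac{23704}{\frac{1}{-35 + 3 i \sqrt{15}} \left(100 - -105 - 12 i \sqrt{15}\right)} - \frac{2414}{16825} = - \frac{23704}{\frac{1}{-35 + 3 i \sqrt{15}} \left(100 + 105 - 12 i \sqrt{15}\right)} - \frac{2414}{16825} = - \frac{23704}{\frac{1}{-35 + 3 i \sqrt{15}} \left(205 - 12 i \sqrt{15}\right)} - \frac{2414}{16825} = - 23704 \frac{-35 + 3 i \sqrt{15}}{205 - 12 i \sqrt{15}} - \frac{2414}{16825} = - \frac{23704 \left(-35 + 3 i \sqrt{15}\right)}{205 - 12 i \sqrt{15}} - \frac{2414}{16825} = - \frac{2414}{16825} - \frac{23704 \left(-35 + 3 i \sqrt{15}\right)}{205 - 12 i \sqrt{15}}$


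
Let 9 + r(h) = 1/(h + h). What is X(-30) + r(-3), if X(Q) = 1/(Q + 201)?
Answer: -3133/342 ≈ -9.1608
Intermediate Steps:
X(Q) = 1/(201 + Q)
r(h) = -9 + 1/(2*h) (r(h) = -9 + 1/(h + h) = -9 + 1/(2*h))
X(-30) + r(-3) = 1/(201 - 30) + (-9 + (1/2)/(-3)) = 1/171 + (-9 + (1/2)*(-1/3)) = 1/171 + (-9 - 1/6) = 1/171 - 55/6 = -3133/342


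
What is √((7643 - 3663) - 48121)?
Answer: I*√44141 ≈ 210.1*I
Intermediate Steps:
√((7643 - 3663) - 48121) = √(3980 - 48121) = √(-44141) = I*√44141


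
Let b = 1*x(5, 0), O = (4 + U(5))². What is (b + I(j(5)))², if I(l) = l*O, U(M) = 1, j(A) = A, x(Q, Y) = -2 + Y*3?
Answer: 15129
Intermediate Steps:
x(Q, Y) = -2 + 3*Y
O = 25 (O = (4 + 1)² = 5² = 25)
b = -2 (b = 1*(-2 + 3*0) = 1*(-2 + 0) = 1*(-2) = -2)
I(l) = 25*l (I(l) = l*25 = 25*l)
(b + I(j(5)))² = (-2 + 25*5)² = (-2 + 125)² = 123² = 15129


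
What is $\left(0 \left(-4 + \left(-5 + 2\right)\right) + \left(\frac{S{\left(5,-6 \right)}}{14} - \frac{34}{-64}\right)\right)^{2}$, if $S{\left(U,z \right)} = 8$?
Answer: $\frac{61009}{50176} \approx 1.2159$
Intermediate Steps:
$\left(0 \left(-4 + \left(-5 + 2\right)\right) + \left(\frac{S{\left(5,-6 \right)}}{14} - \frac{34}{-64}\right)\right)^{2} = \left(0 \left(-4 + \left(-5 + 2\right)\right) + \left(\frac{8}{14} - \frac{34}{-64}\right)\right)^{2} = \left(0 \left(-4 - 3\right) + \left(8 \cdot \frac{1}{14} - - \frac{17}{32}\right)\right)^{2} = \left(0 \left(-7\right) + \left(\frac{4}{7} + \frac{17}{32}\right)\right)^{2} = \left(0 + \frac{247}{224}\right)^{2} = \left(\frac{247}{224}\right)^{2} = \frac{61009}{50176}$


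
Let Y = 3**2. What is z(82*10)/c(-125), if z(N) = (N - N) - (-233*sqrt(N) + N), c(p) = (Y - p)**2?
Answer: -205/4489 + 233*sqrt(205)/8978 ≈ 0.32591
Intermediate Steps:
Y = 9
c(p) = (9 - p)**2
z(N) = -N + 233*sqrt(N) (z(N) = 0 - (N - 233*sqrt(N)) = 0 + (-N + 233*sqrt(N)) = -N + 233*sqrt(N))
z(82*10)/c(-125) = (-82*10 + 233*sqrt(82*10))/((-9 - 125)**2) = (-1*820 + 233*sqrt(820))/((-134)**2) = (-820 + 233*(2*sqrt(205)))/17956 = (-820 + 466*sqrt(205))*(1/17956) = -205/4489 + 233*sqrt(205)/8978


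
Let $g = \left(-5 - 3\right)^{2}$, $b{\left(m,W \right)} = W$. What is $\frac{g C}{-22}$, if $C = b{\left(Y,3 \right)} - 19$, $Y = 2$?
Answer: $\frac{512}{11} \approx 46.545$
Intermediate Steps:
$g = 64$ ($g = \left(-8\right)^{2} = 64$)
$C = -16$ ($C = 3 - 19 = -16$)
$\frac{g C}{-22} = \frac{64 \left(-16\right)}{-22} = \left(-1024\right) \left(- \frac{1}{22}\right) = \frac{512}{11}$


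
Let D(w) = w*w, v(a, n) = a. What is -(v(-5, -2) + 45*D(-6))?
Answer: -1615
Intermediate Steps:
D(w) = w**2
-(v(-5, -2) + 45*D(-6)) = -(-5 + 45*(-6)**2) = -(-5 + 45*36) = -(-5 + 1620) = -1*1615 = -1615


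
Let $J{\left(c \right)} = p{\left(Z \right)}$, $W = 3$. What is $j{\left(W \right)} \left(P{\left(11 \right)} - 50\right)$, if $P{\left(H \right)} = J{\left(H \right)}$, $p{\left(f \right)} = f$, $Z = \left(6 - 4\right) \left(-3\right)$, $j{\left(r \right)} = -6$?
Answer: $336$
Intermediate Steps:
$Z = -6$ ($Z = 2 \left(-3\right) = -6$)
$J{\left(c \right)} = -6$
$P{\left(H \right)} = -6$
$j{\left(W \right)} \left(P{\left(11 \right)} - 50\right) = - 6 \left(-6 - 50\right) = \left(-6\right) \left(-56\right) = 336$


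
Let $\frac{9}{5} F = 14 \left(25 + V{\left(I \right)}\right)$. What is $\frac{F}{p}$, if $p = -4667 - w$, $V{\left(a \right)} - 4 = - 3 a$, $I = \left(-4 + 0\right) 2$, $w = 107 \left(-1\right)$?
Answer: $- \frac{371}{4104} \approx -0.0904$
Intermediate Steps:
$w = -107$
$I = -8$ ($I = \left(-4\right) 2 = -8$)
$V{\left(a \right)} = 4 - 3 a$
$F = \frac{3710}{9}$ ($F = \frac{5 \cdot 14 \left(25 + \left(4 - -24\right)\right)}{9} = \frac{5 \cdot 14 \left(25 + \left(4 + 24\right)\right)}{9} = \frac{5 \cdot 14 \left(25 + 28\right)}{9} = \frac{5 \cdot 14 \cdot 53}{9} = \frac{5}{9} \cdot 742 = \frac{3710}{9} \approx 412.22$)
$p = -4560$ ($p = -4667 - -107 = -4667 + 107 = -4560$)
$\frac{F}{p} = \frac{3710}{9 \left(-4560\right)} = \frac{3710}{9} \left(- \frac{1}{4560}\right) = - \frac{371}{4104}$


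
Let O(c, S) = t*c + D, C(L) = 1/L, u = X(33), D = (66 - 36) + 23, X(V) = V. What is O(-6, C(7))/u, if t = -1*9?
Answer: 107/33 ≈ 3.2424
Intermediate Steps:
D = 53 (D = 30 + 23 = 53)
t = -9
u = 33
C(L) = 1/L
O(c, S) = 53 - 9*c (O(c, S) = -9*c + 53 = 53 - 9*c)
O(-6, C(7))/u = (53 - 9*(-6))/33 = (53 + 54)*(1/33) = 107*(1/33) = 107/33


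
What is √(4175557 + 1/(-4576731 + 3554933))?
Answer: √4359578610587790030/1021798 ≈ 2043.4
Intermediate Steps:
√(4175557 + 1/(-4576731 + 3554933)) = √(4175557 + 1/(-1021798)) = √(4175557 - 1/1021798) = √(4266575791485/1021798) = √4359578610587790030/1021798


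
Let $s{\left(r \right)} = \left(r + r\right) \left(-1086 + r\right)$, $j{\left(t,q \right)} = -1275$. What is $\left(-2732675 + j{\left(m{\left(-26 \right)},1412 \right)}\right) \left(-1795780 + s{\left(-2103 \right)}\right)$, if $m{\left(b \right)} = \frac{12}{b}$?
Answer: $-31760718178300$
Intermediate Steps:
$s{\left(r \right)} = 2 r \left(-1086 + r\right)$
$\left(-2732675 + j{\left(m{\left(-26 \right)},1412 \right)}\right) \left(-1795780 + s{\left(-2103 \right)}\right) = \left(-2732675 - 1275\right) \left(-1795780 + 2 \left(-2103\right) \left(-1086 - 2103\right)\right) = - 2733950 \left(-1795780 + 2 \left(-2103\right) \left(-3189\right)\right) = - 2733950 \left(-1795780 + 13412934\right) = \left(-2733950\right) 11617154 = -31760718178300$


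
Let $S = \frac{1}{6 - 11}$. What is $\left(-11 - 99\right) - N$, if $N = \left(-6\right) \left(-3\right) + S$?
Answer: $- \frac{639}{5} \approx -127.8$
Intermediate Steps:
$S = - \frac{1}{5}$ ($S = \frac{1}{-5} = - \frac{1}{5} \approx -0.2$)
$N = \frac{89}{5}$ ($N = \left(-6\right) \left(-3\right) - \frac{1}{5} = 18 - \frac{1}{5} = \frac{89}{5} \approx 17.8$)
$\left(-11 - 99\right) - N = \left(-11 - 99\right) - \frac{89}{5} = -110 - \frac{89}{5} = - \frac{639}{5}$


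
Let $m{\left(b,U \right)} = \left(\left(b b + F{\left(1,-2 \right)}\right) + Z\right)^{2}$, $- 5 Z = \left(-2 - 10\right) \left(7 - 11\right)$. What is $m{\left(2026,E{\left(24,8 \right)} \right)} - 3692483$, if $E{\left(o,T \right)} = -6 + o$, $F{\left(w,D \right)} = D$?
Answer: $\frac{421206653603609}{25} \approx 1.6848 \cdot 10^{13}$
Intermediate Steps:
$Z = - \frac{48}{5}$ ($Z = - \frac{\left(-2 - 10\right) \left(7 - 11\right)}{5} = - \frac{\left(-12\right) \left(-4\right)}{5} = \left(- \frac{1}{5}\right) 48 = - \frac{48}{5} \approx -9.6$)
$m{\left(b,U \right)} = \left(- \frac{58}{5} + b^{2}\right)^{2}$ ($m{\left(b,U \right)} = \left(\left(b b - 2\right) - \frac{48}{5}\right)^{2} = \left(\left(b^{2} - 2\right) - \frac{48}{5}\right)^{2} = \left(\left(-2 + b^{2}\right) - \frac{48}{5}\right)^{2} = \left(- \frac{58}{5} + b^{2}\right)^{2}$)
$m{\left(2026,E{\left(24,8 \right)} \right)} - 3692483 = \frac{\left(-58 + 5 \cdot 2026^{2}\right)^{2}}{25} - 3692483 = \frac{\left(-58 + 5 \cdot 4104676\right)^{2}}{25} - 3692483 = \frac{\left(-58 + 20523380\right)^{2}}{25} - 3692483 = \frac{20523322^{2}}{25} - 3692483 = \frac{1}{25} \cdot 421206745915684 - 3692483 = \frac{421206745915684}{25} - 3692483 = \frac{421206653603609}{25}$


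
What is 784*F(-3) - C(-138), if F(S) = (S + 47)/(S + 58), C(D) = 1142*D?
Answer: 791116/5 ≈ 1.5822e+5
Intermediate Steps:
F(S) = (47 + S)/(58 + S)
784*F(-3) - C(-138) = 784*((47 - 3)/(58 - 3)) - 1142*(-138) = 784*(44/55) - 1*(-157596) = 784*((1/55)*44) + 157596 = 784*(⅘) + 157596 = 3136/5 + 157596 = 791116/5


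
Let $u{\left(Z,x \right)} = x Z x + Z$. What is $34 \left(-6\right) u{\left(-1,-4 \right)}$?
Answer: $3468$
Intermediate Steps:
$u{\left(Z,x \right)} = Z + Z x^{2}$ ($u{\left(Z,x \right)} = Z x x + Z = Z x^{2} + Z = Z + Z x^{2}$)
$34 \left(-6\right) u{\left(-1,-4 \right)} = 34 \left(-6\right) \left(- (1 + \left(-4\right)^{2})\right) = - 204 \left(- (1 + 16)\right) = - 204 \left(\left(-1\right) 17\right) = \left(-204\right) \left(-17\right) = 3468$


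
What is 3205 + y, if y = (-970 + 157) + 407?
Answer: 2799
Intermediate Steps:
y = -406 (y = -813 + 407 = -406)
3205 + y = 3205 - 406 = 2799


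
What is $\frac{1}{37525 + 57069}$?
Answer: $\frac{1}{94594} \approx 1.0572 \cdot 10^{-5}$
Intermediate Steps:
$\frac{1}{37525 + 57069} = \frac{1}{94594}$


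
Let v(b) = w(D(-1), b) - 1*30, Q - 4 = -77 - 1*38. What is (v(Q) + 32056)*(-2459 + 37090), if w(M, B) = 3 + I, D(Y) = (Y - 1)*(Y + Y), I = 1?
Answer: 1109230930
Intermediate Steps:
Q = -111 (Q = 4 + (-77 - 1*38) = 4 + (-77 - 38) = 4 - 115 = -111)
D(Y) = 2*Y*(-1 + Y) (D(Y) = (-1 + Y)*(2*Y) = 2*Y*(-1 + Y))
w(M, B) = 4 (w(M, B) = 3 + 1 = 4)
v(b) = -26 (v(b) = 4 - 1*30 = 4 - 30 = -26)
(v(Q) + 32056)*(-2459 + 37090) = (-26 + 32056)*(-2459 + 37090) = 32030*34631 = 1109230930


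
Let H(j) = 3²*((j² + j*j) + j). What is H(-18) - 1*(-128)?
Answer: 5798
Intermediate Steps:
H(j) = 9*j + 18*j² (H(j) = 9*((j² + j²) + j) = 9*(2*j² + j) = 9*(j + 2*j²) = 9*j + 18*j²)
H(-18) - 1*(-128) = 9*(-18)*(1 + 2*(-18)) - 1*(-128) = 9*(-18)*(1 - 36) + 128 = 9*(-18)*(-35) + 128 = 5670 + 128 = 5798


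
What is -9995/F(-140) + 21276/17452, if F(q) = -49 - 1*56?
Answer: 8833336/91623 ≈ 96.410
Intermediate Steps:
F(q) = -105 (F(q) = -49 - 56 = -105)
-9995/F(-140) + 21276/17452 = -9995/(-105) + 21276/17452 = -9995*(-1/105) + 21276*(1/17452) = 1999/21 + 5319/4363 = 8833336/91623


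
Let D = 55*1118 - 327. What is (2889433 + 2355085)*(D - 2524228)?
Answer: -12917588727670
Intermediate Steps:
D = 61163 (D = 61490 - 327 = 61163)
(2889433 + 2355085)*(D - 2524228) = (2889433 + 2355085)*(61163 - 2524228) = 5244518*(-2463065) = -12917588727670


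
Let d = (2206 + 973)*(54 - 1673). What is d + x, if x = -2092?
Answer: -5148893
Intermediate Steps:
d = -5146801 (d = 3179*(-1619) = -5146801)
d + x = -5146801 - 2092 = -5148893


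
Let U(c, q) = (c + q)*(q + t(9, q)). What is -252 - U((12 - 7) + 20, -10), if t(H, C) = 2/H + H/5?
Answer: -397/3 ≈ -132.33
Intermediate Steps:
t(H, C) = 2/H + H/5 (t(H, C) = 2/H + H*(⅕) = 2/H + H/5)
U(c, q) = (91/45 + q)*(c + q) (U(c, q) = (c + q)*(q + (2/9 + (⅕)*9)) = (c + q)*(q + (2*(⅑) + 9/5)) = (c + q)*(q + (2/9 + 9/5)) = (c + q)*(q + 91/45) = (c + q)*(91/45 + q) = (91/45 + q)*(c + q))
-252 - U((12 - 7) + 20, -10) = -252 - ((-10)² + 91*((12 - 7) + 20)/45 + (91/45)*(-10) + ((12 - 7) + 20)*(-10)) = -252 - (100 + 91*(5 + 20)/45 - 182/9 + (5 + 20)*(-10)) = -252 - (100 + (91/45)*25 - 182/9 + 25*(-10)) = -252 - (100 + 455/9 - 182/9 - 250) = -252 - 1*(-359/3) = -252 + 359/3 = -397/3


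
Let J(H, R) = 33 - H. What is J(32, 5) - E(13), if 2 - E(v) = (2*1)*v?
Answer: 25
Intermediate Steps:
E(v) = 2 - 2*v (E(v) = 2 - 2*1*v = 2 - 2*v)
J(32, 5) - E(13) = (33 - 1*32) - (2 - 2*13) = (33 - 32) - (2 - 26) = 1 - 1*(-24) = 1 + 24 = 25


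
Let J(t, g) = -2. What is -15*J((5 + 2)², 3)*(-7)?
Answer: -210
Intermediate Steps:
-15*J((5 + 2)², 3)*(-7) = -15*(-2)*(-7) = 30*(-7) = -210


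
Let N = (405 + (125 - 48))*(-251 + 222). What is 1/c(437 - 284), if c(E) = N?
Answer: -1/13978 ≈ -7.1541e-5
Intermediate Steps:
N = -13978 (N = (405 + 77)*(-29) = 482*(-29) = -13978)
c(E) = -13978
1/c(437 - 284) = 1/(-13978) = -1/13978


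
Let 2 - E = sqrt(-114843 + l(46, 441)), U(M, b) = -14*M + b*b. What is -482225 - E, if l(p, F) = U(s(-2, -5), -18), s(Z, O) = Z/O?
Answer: -482227 + I*sqrt(2863115)/5 ≈ -4.8223e+5 + 338.42*I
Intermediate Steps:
U(M, b) = b**2 - 14*M (U(M, b) = -14*M + b**2 = b**2 - 14*M)
l(p, F) = 1592/5 (l(p, F) = (-18)**2 - (-28)/(-5) = 324 - (-28)*(-1)/5 = 324 - 14*2/5 = 324 - 28/5 = 1592/5)
E = 2 - I*sqrt(2863115)/5 (E = 2 - sqrt(-114843 + 1592/5) = 2 - sqrt(-572623/5) = 2 - I*sqrt(2863115)/5 ≈ 2.0 - 338.42*I)
-482225 - E = -482225 - (2 - I*sqrt(2863115)/5) = -482225 + (-2 + I*sqrt(2863115)/5) = -482227 + I*sqrt(2863115)/5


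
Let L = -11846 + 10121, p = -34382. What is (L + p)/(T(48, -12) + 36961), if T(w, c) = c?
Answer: -36107/36949 ≈ -0.97721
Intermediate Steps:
L = -1725
(L + p)/(T(48, -12) + 36961) = (-1725 - 34382)/(-12 + 36961) = -36107/36949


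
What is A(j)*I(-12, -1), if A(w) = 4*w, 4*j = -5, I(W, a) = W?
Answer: 60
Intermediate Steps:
j = -5/4 (j = (¼)*(-5) = -5/4 ≈ -1.2500)
A(j)*I(-12, -1) = (4*(-5/4))*(-12) = -5*(-12) = 60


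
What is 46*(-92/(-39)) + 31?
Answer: 5441/39 ≈ 139.51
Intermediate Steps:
46*(-92/(-39)) + 31 = 46*(-92*(-1/39)) + 31 = 46*(92/39) + 31 = 4232/39 + 31 = 5441/39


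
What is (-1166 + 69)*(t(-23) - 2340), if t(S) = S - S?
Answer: 2566980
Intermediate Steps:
t(S) = 0
(-1166 + 69)*(t(-23) - 2340) = (-1166 + 69)*(0 - 2340) = -1097*(-2340) = 2566980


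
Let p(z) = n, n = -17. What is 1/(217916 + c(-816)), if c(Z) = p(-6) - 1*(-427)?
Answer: 1/218326 ≈ 4.5803e-6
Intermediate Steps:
p(z) = -17
c(Z) = 410 (c(Z) = -17 - 1*(-427) = -17 + 427 = 410)
1/(217916 + c(-816)) = 1/(217916 + 410) = 1/218326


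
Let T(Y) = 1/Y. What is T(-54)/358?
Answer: -1/19332 ≈ -5.1728e-5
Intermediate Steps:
T(-54)/358 = 1/(-54*358) = -1/54*1/358 = -1/19332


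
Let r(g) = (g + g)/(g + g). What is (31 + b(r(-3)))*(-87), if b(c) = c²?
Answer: -2784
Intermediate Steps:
r(g) = 1 (r(g) = (2*g)/((2*g)) = (2*g)*(1/(2*g)) = 1)
(31 + b(r(-3)))*(-87) = (31 + 1²)*(-87) = (31 + 1)*(-87) = 32*(-87) = -2784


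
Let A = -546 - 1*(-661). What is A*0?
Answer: 0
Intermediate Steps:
A = 115 (A = -546 + 661 = 115)
A*0 = 115*0 = 0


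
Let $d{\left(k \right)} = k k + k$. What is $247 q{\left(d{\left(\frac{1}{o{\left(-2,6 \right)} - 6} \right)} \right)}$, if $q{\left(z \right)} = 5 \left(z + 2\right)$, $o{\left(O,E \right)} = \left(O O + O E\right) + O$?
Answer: $\frac{613795}{256} \approx 2397.6$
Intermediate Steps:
$o{\left(O,E \right)} = O + O^{2} + E O$ ($o{\left(O,E \right)} = \left(O^{2} + E O\right) + O = O + O^{2} + E O$)
$d{\left(k \right)} = k + k^{2}$ ($d{\left(k \right)} = k^{2} + k = k + k^{2}$)
$q{\left(z \right)} = 10 + 5 z$ ($q{\left(z \right)} = 5 \left(2 + z\right) = 10 + 5 z$)
$247 q{\left(d{\left(\frac{1}{o{\left(-2,6 \right)} - 6} \right)} \right)} = 247 \left(10 + 5 \frac{1 + \frac{1}{- 2 \left(1 + 6 - 2\right) - 6}}{- 2 \left(1 + 6 - 2\right) - 6}\right) = 247 \left(10 + 5 \frac{1 + \frac{1}{\left(-2\right) 5 - 6}}{\left(-2\right) 5 - 6}\right) = 247 \left(10 + 5 \frac{1 + \frac{1}{-10 - 6}}{-10 - 6}\right) = 247 \left(10 + 5 \frac{1 + \frac{1}{-16}}{-16}\right) = 247 \left(10 + 5 \left(- \frac{1 - \frac{1}{16}}{16}\right)\right) = 247 \left(10 + 5 \left(\left(- \frac{1}{16}\right) \frac{15}{16}\right)\right) = 247 \left(10 + 5 \left(- \frac{15}{256}\right)\right) = 247 \left(10 - \frac{75}{256}\right) = 247 \cdot \frac{2485}{256} = \frac{613795}{256}$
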